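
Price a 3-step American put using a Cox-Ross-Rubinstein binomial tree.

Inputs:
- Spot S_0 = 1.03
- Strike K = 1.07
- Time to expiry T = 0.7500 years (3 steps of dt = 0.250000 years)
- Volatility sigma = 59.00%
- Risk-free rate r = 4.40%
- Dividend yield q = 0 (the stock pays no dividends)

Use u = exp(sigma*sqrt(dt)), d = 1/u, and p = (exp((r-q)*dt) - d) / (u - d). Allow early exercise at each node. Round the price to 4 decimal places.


Answer: Price = V(0,0) = 0.2306

Derivation:
dt = T/N = 0.250000
u = exp(sigma*sqrt(dt)) = 1.343126; d = 1/u = 0.744532
p = (exp((r-q)*dt) - d) / (u - d) = 0.445258
Discount per step: exp(-r*dt) = 0.989060
Stock lattice S(k, i) with i counting down-moves:
  k=0: S(0,0) = 1.0300
  k=1: S(1,0) = 1.3834; S(1,1) = 0.7669
  k=2: S(2,0) = 1.8581; S(2,1) = 1.0300; S(2,2) = 0.5710
  k=3: S(3,0) = 2.4957; S(3,1) = 1.3834; S(3,2) = 0.7669; S(3,3) = 0.4251
Terminal payoffs V(N, i) = max(K - S_T, 0):
  V(3,0) = 0.000000; V(3,1) = 0.000000; V(3,2) = 0.303132; V(3,3) = 0.644904
Backward induction: V(k, i) = exp(-r*dt) * [p * V(k+1, i) + (1-p) * V(k+1, i+1)]; then take max(V_cont, immediate exercise) for American.
  V(2,0) = exp(-r*dt) * [p*0.000000 + (1-p)*0.000000] = 0.000000; exercise = 0.000000; V(2,0) = max -> 0.000000
  V(2,1) = exp(-r*dt) * [p*0.000000 + (1-p)*0.303132] = 0.166321; exercise = 0.040000; V(2,1) = max -> 0.166321
  V(2,2) = exp(-r*dt) * [p*0.303132 + (1-p)*0.644904] = 0.487337; exercise = 0.499043; V(2,2) = max -> 0.499043
  V(1,0) = exp(-r*dt) * [p*0.000000 + (1-p)*0.166321] = 0.091256; exercise = 0.000000; V(1,0) = max -> 0.091256
  V(1,1) = exp(-r*dt) * [p*0.166321 + (1-p)*0.499043] = 0.347057; exercise = 0.303132; V(1,1) = max -> 0.347057
  V(0,0) = exp(-r*dt) * [p*0.091256 + (1-p)*0.347057] = 0.230609; exercise = 0.040000; V(0,0) = max -> 0.230609


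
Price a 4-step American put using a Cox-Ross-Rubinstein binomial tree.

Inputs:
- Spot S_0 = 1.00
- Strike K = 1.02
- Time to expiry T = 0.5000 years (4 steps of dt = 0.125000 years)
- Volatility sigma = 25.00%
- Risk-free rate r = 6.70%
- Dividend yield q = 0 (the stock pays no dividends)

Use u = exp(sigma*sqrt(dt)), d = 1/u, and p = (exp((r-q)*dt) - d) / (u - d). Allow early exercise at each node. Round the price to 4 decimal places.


Answer: Price = V(0,0) = 0.0681

Derivation:
dt = T/N = 0.125000
u = exp(sigma*sqrt(dt)) = 1.092412; d = 1/u = 0.915405
p = (exp((r-q)*dt) - d) / (u - d) = 0.525430
Discount per step: exp(-r*dt) = 0.991660
Stock lattice S(k, i) with i counting down-moves:
  k=0: S(0,0) = 1.0000
  k=1: S(1,0) = 1.0924; S(1,1) = 0.9154
  k=2: S(2,0) = 1.1934; S(2,1) = 1.0000; S(2,2) = 0.8380
  k=3: S(3,0) = 1.3036; S(3,1) = 1.0924; S(3,2) = 0.9154; S(3,3) = 0.7671
  k=4: S(4,0) = 1.4241; S(4,1) = 1.1934; S(4,2) = 1.0000; S(4,3) = 0.8380; S(4,4) = 0.7022
Terminal payoffs V(N, i) = max(K - S_T, 0):
  V(4,0) = 0.000000; V(4,1) = 0.000000; V(4,2) = 0.020000; V(4,3) = 0.182033; V(4,4) = 0.317811
Backward induction: V(k, i) = exp(-r*dt) * [p * V(k+1, i) + (1-p) * V(k+1, i+1)]; then take max(V_cont, immediate exercise) for American.
  V(3,0) = exp(-r*dt) * [p*0.000000 + (1-p)*0.000000] = 0.000000; exercise = 0.000000; V(3,0) = max -> 0.000000
  V(3,1) = exp(-r*dt) * [p*0.000000 + (1-p)*0.020000] = 0.009412; exercise = 0.000000; V(3,1) = max -> 0.009412
  V(3,2) = exp(-r*dt) * [p*0.020000 + (1-p)*0.182033] = 0.096088; exercise = 0.104595; V(3,2) = max -> 0.104595
  V(3,3) = exp(-r*dt) * [p*0.182033 + (1-p)*0.317811] = 0.244414; exercise = 0.252921; V(3,3) = max -> 0.252921
  V(2,0) = exp(-r*dt) * [p*0.000000 + (1-p)*0.009412] = 0.004430; exercise = 0.000000; V(2,0) = max -> 0.004430
  V(2,1) = exp(-r*dt) * [p*0.009412 + (1-p)*0.104595] = 0.054128; exercise = 0.020000; V(2,1) = max -> 0.054128
  V(2,2) = exp(-r*dt) * [p*0.104595 + (1-p)*0.252921] = 0.173526; exercise = 0.182033; V(2,2) = max -> 0.182033
  V(1,0) = exp(-r*dt) * [p*0.004430 + (1-p)*0.054128] = 0.027781; exercise = 0.000000; V(1,0) = max -> 0.027781
  V(1,1) = exp(-r*dt) * [p*0.054128 + (1-p)*0.182033] = 0.113870; exercise = 0.104595; V(1,1) = max -> 0.113870
  V(0,0) = exp(-r*dt) * [p*0.027781 + (1-p)*0.113870] = 0.068064; exercise = 0.020000; V(0,0) = max -> 0.068064


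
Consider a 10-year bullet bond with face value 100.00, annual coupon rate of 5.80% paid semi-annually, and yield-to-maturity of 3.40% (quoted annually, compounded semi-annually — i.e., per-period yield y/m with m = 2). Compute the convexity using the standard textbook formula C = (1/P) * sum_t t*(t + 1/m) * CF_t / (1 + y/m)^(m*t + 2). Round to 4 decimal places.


Coupon per period c = face * coupon_rate / m = 2.900000
Periods per year m = 2; per-period yield y/m = 0.017000
Number of cashflows N = 20
Cashflows (t years, CF_t, discount factor 1/(1+y/m)^(m*t), PV):
  t = 0.5000: CF_t = 2.900000, DF = 0.983284, PV = 2.851524
  t = 1.0000: CF_t = 2.900000, DF = 0.966848, PV = 2.803858
  t = 1.5000: CF_t = 2.900000, DF = 0.950686, PV = 2.756990
  t = 2.0000: CF_t = 2.900000, DF = 0.934795, PV = 2.710904
  t = 2.5000: CF_t = 2.900000, DF = 0.919169, PV = 2.665589
  t = 3.0000: CF_t = 2.900000, DF = 0.903804, PV = 2.621032
  t = 3.5000: CF_t = 2.900000, DF = 0.888696, PV = 2.577219
  t = 4.0000: CF_t = 2.900000, DF = 0.873841, PV = 2.534139
  t = 4.5000: CF_t = 2.900000, DF = 0.859234, PV = 2.491778
  t = 5.0000: CF_t = 2.900000, DF = 0.844871, PV = 2.450126
  t = 5.5000: CF_t = 2.900000, DF = 0.830748, PV = 2.409170
  t = 6.0000: CF_t = 2.900000, DF = 0.816862, PV = 2.368899
  t = 6.5000: CF_t = 2.900000, DF = 0.803207, PV = 2.329301
  t = 7.0000: CF_t = 2.900000, DF = 0.789781, PV = 2.290365
  t = 7.5000: CF_t = 2.900000, DF = 0.776579, PV = 2.252079
  t = 8.0000: CF_t = 2.900000, DF = 0.763598, PV = 2.214434
  t = 8.5000: CF_t = 2.900000, DF = 0.750834, PV = 2.177418
  t = 9.0000: CF_t = 2.900000, DF = 0.738283, PV = 2.141021
  t = 9.5000: CF_t = 2.900000, DF = 0.725942, PV = 2.105232
  t = 10.0000: CF_t = 102.900000, DF = 0.713807, PV = 73.450764
Price P = sum_t PV_t = 120.201843
Convexity numerator sum_t t*(t + 1/m) * CF_t / (1+y/m)^(m*t + 2):
  t = 0.5000: term = 1.378495
  t = 1.0000: term = 4.066356
  t = 1.5000: term = 7.996768
  t = 2.0000: term = 13.105159
  t = 2.5000: term = 19.329143
  t = 3.0000: term = 26.608456
  t = 3.5000: term = 34.884898
  t = 4.0000: term = 44.102273
  t = 4.5000: term = 54.206334
  t = 5.0000: term = 65.144725
  t = 5.5000: term = 76.866932
  t = 6.0000: term = 89.324226
  t = 6.5000: term = 102.469614
  t = 7.0000: term = 116.257788
  t = 7.5000: term = 130.645077
  t = 8.0000: term = 145.589401
  t = 8.5000: term = 161.050222
  t = 9.0000: term = 176.988502
  t = 9.5000: term = 193.366658
  t = 10.0000: term = 7456.649156
Convexity = (1/P) * sum = 8920.030183 / 120.201843 = 74.208764

Answer: Convexity = 74.2088


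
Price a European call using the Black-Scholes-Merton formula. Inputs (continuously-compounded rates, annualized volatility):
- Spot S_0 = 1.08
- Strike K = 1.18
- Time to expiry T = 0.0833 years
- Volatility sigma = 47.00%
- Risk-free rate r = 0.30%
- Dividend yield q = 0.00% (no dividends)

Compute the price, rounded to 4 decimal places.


Answer: Price = 0.0237

Derivation:
d1 = (ln(S/K) + (r - q + 0.5*sigma^2) * T) / (sigma * sqrt(T)) = -0.58313977
d2 = d1 - sigma * sqrt(T) = -0.71878995
exp(-rT) = 0.99975013; exp(-qT) = 1.00000000
C = S_0 * exp(-qT) * N(d1) - K * exp(-rT) * N(d2)
N(d1) = 0.27989961; N(d2) = 0.23613518
C = 1.0800 * 1.00000000 * 0.27989961 - 1.1800 * 0.99975013 * 0.23613518 = 0.0237


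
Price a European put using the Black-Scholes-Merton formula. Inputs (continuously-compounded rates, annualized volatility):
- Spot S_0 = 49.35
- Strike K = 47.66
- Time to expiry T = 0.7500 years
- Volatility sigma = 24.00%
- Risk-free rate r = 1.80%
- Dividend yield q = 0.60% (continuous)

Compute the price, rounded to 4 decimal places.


Answer: Price = 3.0132

Derivation:
d1 = (ln(S/K) + (r - q + 0.5*sigma^2) * T) / (sigma * sqrt(T)) = 0.31487382
d2 = d1 - sigma * sqrt(T) = 0.10702772
exp(-rT) = 0.98659072; exp(-qT) = 0.99551011
P = K * exp(-rT) * N(-d2) - S_0 * exp(-qT) * N(-d1)
N(-d1) = 0.37642873; N(-d2) = 0.45738349
P = 47.6600 * 0.98659072 * 0.45738349 - 49.3500 * 0.99551011 * 0.37642873 = 3.0132


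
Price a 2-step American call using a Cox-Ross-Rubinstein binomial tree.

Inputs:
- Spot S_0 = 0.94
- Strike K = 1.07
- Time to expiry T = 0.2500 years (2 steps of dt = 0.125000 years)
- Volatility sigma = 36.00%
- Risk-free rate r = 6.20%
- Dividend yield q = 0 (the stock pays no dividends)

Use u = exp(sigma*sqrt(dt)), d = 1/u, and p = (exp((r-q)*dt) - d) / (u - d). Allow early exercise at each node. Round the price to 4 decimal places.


dt = T/N = 0.125000
u = exp(sigma*sqrt(dt)) = 1.135734; d = 1/u = 0.880488
p = (exp((r-q)*dt) - d) / (u - d) = 0.498704
Discount per step: exp(-r*dt) = 0.992280
Stock lattice S(k, i) with i counting down-moves:
  k=0: S(0,0) = 0.9400
  k=1: S(1,0) = 1.0676; S(1,1) = 0.8277
  k=2: S(2,0) = 1.2125; S(2,1) = 0.9400; S(2,2) = 0.7287
Terminal payoffs V(N, i) = max(S_T - K, 0):
  V(2,0) = 0.142498; V(2,1) = 0.000000; V(2,2) = 0.000000
Backward induction: V(k, i) = exp(-r*dt) * [p * V(k+1, i) + (1-p) * V(k+1, i+1)]; then take max(V_cont, immediate exercise) for American.
  V(1,0) = exp(-r*dt) * [p*0.142498 + (1-p)*0.000000] = 0.070516; exercise = 0.000000; V(1,0) = max -> 0.070516
  V(1,1) = exp(-r*dt) * [p*0.000000 + (1-p)*0.000000] = 0.000000; exercise = 0.000000; V(1,1) = max -> 0.000000
  V(0,0) = exp(-r*dt) * [p*0.070516 + (1-p)*0.000000] = 0.034895; exercise = 0.000000; V(0,0) = max -> 0.034895

Answer: Price = V(0,0) = 0.0349


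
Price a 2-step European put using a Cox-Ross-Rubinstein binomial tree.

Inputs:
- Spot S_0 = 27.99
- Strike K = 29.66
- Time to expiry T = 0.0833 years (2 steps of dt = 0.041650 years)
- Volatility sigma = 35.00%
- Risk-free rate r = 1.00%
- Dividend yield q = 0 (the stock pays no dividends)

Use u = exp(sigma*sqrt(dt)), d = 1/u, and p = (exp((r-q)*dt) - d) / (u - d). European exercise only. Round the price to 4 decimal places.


Answer: Price = V(0,0) = 2.2632

Derivation:
dt = T/N = 0.041650
u = exp(sigma*sqrt(dt)) = 1.074042; d = 1/u = 0.931062
p = (exp((r-q)*dt) - d) / (u - d) = 0.485064
Discount per step: exp(-r*dt) = 0.999584
Stock lattice S(k, i) with i counting down-moves:
  k=0: S(0,0) = 27.9900
  k=1: S(1,0) = 30.0624; S(1,1) = 26.0604
  k=2: S(2,0) = 32.2883; S(2,1) = 27.9900; S(2,2) = 24.2639
Terminal payoffs V(N, i) = max(K - S_T, 0):
  V(2,0) = 0.000000; V(2,1) = 1.670000; V(2,2) = 5.396116
Backward induction: V(k, i) = exp(-r*dt) * [p * V(k+1, i) + (1-p) * V(k+1, i+1)].
  V(1,0) = exp(-r*dt) * [p*0.000000 + (1-p)*1.670000] = 0.859585
  V(1,1) = exp(-r*dt) * [p*1.670000 + (1-p)*5.396116] = 3.587217
  V(0,0) = exp(-r*dt) * [p*0.859585 + (1-p)*3.587217] = 2.263199


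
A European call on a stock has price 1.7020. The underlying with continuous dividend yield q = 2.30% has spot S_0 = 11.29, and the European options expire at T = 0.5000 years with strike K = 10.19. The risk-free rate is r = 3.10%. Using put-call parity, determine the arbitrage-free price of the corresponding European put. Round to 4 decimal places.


Put-call parity: C - P = S_0 * exp(-qT) - K * exp(-rT).
S_0 * exp(-qT) = 11.2900 * 0.98856587 = 11.16090870
K * exp(-rT) = 10.1900 * 0.98461951 = 10.03327277
P = C - S*exp(-qT) + K*exp(-rT)
P = 1.7020 - 11.16090870 + 10.03327277 = 0.5744

Answer: Put price = 0.5744


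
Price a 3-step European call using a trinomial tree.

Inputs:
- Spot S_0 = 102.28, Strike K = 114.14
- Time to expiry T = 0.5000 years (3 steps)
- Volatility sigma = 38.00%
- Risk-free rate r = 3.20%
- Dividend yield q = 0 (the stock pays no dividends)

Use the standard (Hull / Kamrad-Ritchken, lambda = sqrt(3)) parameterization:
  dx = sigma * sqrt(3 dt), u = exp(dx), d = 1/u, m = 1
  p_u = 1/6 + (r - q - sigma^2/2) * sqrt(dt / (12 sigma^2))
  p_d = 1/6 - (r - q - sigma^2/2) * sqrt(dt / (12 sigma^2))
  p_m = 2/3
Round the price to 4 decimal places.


Answer: Price = V(0,0) = 7.4926

Derivation:
dt = T/N = 0.166667; dx = sigma*sqrt(3*dt) = 0.268701
u = exp(dx) = 1.308263; d = 1/u = 0.764372
p_u = 0.154199, p_m = 0.666667, p_d = 0.179134
Discount per step: exp(-r*dt) = 0.994681
Stock lattice S(k, j) with j the centered position index:
  k=0: S(0,+0) = 102.2800
  k=1: S(1,-1) = 78.1800; S(1,+0) = 102.2800; S(1,+1) = 133.8092
  k=2: S(2,-2) = 59.7586; S(2,-1) = 78.1800; S(2,+0) = 102.2800; S(2,+1) = 133.8092; S(2,+2) = 175.0576
  k=3: S(3,-3) = 45.6778; S(3,-2) = 59.7586; S(3,-1) = 78.1800; S(3,+0) = 102.2800; S(3,+1) = 133.8092; S(3,+2) = 175.0576; S(3,+3) = 229.0215
Terminal payoffs V(N, j) = max(S_T - K, 0):
  V(3,-3) = 0.000000; V(3,-2) = 0.000000; V(3,-1) = 0.000000; V(3,+0) = 0.000000; V(3,+1) = 19.669176; V(3,+2) = 60.917642; V(3,+3) = 114.881499
Backward induction: V(k, j) = exp(-r*dt) * [p_u * V(k+1, j+1) + p_m * V(k+1, j) + p_d * V(k+1, j-1)]
  V(2,-2) = exp(-r*dt) * [p_u*0.000000 + p_m*0.000000 + p_d*0.000000] = 0.000000
  V(2,-1) = exp(-r*dt) * [p_u*0.000000 + p_m*0.000000 + p_d*0.000000] = 0.000000
  V(2,+0) = exp(-r*dt) * [p_u*19.669176 + p_m*0.000000 + p_d*0.000000] = 3.016840
  V(2,+1) = exp(-r*dt) * [p_u*60.917642 + p_m*19.669176 + p_d*0.000000] = 22.386526
  V(2,+2) = exp(-r*dt) * [p_u*114.881499 + p_m*60.917642 + p_d*19.669176] = 61.520835
  V(1,-1) = exp(-r*dt) * [p_u*3.016840 + p_m*0.000000 + p_d*0.000000] = 0.462720
  V(1,+0) = exp(-r*dt) * [p_u*22.386526 + p_m*3.016840 + p_d*0.000000] = 5.434152
  V(1,+1) = exp(-r*dt) * [p_u*61.520835 + p_m*22.386526 + p_d*3.016840] = 24.818517
  V(0,+0) = exp(-r*dt) * [p_u*24.818517 + p_m*5.434152 + p_d*0.462720] = 7.492587


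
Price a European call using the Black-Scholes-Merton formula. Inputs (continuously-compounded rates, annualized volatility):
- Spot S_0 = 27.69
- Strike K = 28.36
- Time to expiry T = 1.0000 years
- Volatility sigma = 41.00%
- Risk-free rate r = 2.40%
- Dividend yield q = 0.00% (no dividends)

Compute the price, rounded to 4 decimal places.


Answer: Price = 4.4987

Derivation:
d1 = (ln(S/K) + (r - q + 0.5*sigma^2) * T) / (sigma * sqrt(T)) = 0.20522350
d2 = d1 - sigma * sqrt(T) = -0.20477650
exp(-rT) = 0.97628571; exp(-qT) = 1.00000000
C = S_0 * exp(-qT) * N(d1) - K * exp(-rT) * N(d2)
N(d1) = 0.58130125; N(d2) = 0.41887337
C = 27.6900 * 1.00000000 * 0.58130125 - 28.3600 * 0.97628571 * 0.41887337 = 4.4987


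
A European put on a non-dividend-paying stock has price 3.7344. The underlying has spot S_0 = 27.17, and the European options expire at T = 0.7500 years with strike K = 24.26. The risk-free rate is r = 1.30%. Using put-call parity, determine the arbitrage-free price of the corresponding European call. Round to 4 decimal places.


Put-call parity: C - P = S_0 * exp(-qT) - K * exp(-rT).
S_0 * exp(-qT) = 27.1700 * 1.00000000 = 27.17000000
K * exp(-rT) = 24.2600 * 0.99029738 = 24.02461437
C = P + S*exp(-qT) - K*exp(-rT)
C = 3.7344 + 27.17000000 - 24.02461437 = 6.8798

Answer: Call price = 6.8798


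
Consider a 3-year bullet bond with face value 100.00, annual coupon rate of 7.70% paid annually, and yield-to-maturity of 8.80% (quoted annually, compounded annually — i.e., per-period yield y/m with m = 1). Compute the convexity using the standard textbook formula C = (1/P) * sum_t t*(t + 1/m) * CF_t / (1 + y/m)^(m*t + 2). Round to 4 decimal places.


Answer: Convexity = 9.1831

Derivation:
Coupon per period c = face * coupon_rate / m = 7.700000
Periods per year m = 1; per-period yield y/m = 0.088000
Number of cashflows N = 3
Cashflows (t years, CF_t, discount factor 1/(1+y/m)^(m*t), PV):
  t = 1.0000: CF_t = 7.700000, DF = 0.919118, PV = 7.077206
  t = 2.0000: CF_t = 7.700000, DF = 0.844777, PV = 6.504785
  t = 3.0000: CF_t = 107.700000, DF = 0.776450, PV = 83.623630
Price P = sum_t PV_t = 97.205621
Convexity numerator sum_t t*(t + 1/m) * CF_t / (1+y/m)^(m*t + 2):
  t = 1.0000: term = 11.957325
  t = 2.0000: term = 32.970565
  t = 3.0000: term = 847.720084
Convexity = (1/P) * sum = 892.647974 / 97.205621 = 9.183090


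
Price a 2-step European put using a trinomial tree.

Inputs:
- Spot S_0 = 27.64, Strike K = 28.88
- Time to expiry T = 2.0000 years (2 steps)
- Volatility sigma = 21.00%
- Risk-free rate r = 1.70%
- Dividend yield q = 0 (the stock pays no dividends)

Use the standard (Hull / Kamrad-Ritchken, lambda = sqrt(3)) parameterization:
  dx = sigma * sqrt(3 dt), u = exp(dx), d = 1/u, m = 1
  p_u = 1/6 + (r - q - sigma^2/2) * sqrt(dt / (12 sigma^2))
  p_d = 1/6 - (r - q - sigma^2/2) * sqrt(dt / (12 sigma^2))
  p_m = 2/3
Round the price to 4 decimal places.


Answer: Price = V(0,0) = 3.2146

Derivation:
dt = T/N = 1.000000; dx = sigma*sqrt(3*dt) = 0.363731
u = exp(dx) = 1.438687; d = 1/u = 0.695078
p_u = 0.159725, p_m = 0.666667, p_d = 0.173609
Discount per step: exp(-r*dt) = 0.983144
Stock lattice S(k, j) with j the centered position index:
  k=0: S(0,+0) = 27.6400
  k=1: S(1,-1) = 19.2120; S(1,+0) = 27.6400; S(1,+1) = 39.7653
  k=2: S(2,-2) = 13.3538; S(2,-1) = 19.2120; S(2,+0) = 27.6400; S(2,+1) = 39.7653; S(2,+2) = 57.2098
Terminal payoffs V(N, j) = max(K - S_T, 0):
  V(2,-2) = 15.526178; V(2,-1) = 9.668034; V(2,+0) = 1.240000; V(2,+1) = 0.000000; V(2,+2) = 0.000000
Backward induction: V(k, j) = exp(-r*dt) * [p_u * V(k+1, j+1) + p_m * V(k+1, j) + p_d * V(k+1, j-1)]
  V(1,-1) = exp(-r*dt) * [p_u*1.240000 + p_m*9.668034 + p_d*15.526178] = 9.181473
  V(1,+0) = exp(-r*dt) * [p_u*0.000000 + p_m*1.240000 + p_d*9.668034] = 2.462894
  V(1,+1) = exp(-r*dt) * [p_u*0.000000 + p_m*0.000000 + p_d*1.240000] = 0.211646
  V(0,+0) = exp(-r*dt) * [p_u*0.211646 + p_m*2.462894 + p_d*9.181473] = 3.214602


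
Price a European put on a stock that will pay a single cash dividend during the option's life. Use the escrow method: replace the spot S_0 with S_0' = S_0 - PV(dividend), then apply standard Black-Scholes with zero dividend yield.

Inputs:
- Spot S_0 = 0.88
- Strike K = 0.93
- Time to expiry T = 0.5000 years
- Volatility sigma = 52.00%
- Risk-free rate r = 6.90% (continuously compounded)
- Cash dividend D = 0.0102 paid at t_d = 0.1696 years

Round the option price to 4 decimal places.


Answer: Price = 0.1437

Derivation:
PV(D) = D * exp(-r * t_d) = 0.0102 * 0.98836581 = 0.01008133
S_0' = S_0 - PV(D) = 0.8800 - 0.01008133 = 0.86991867
d1 = (ln(S_0'/K) + (r + sigma^2/2)*T) / (sigma*sqrt(T)) = 0.09604451
d2 = d1 - sigma*sqrt(T) = -0.27165102
exp(-rT) = 0.96608834
N(-d1) = 0.46174261; N(-d2) = 0.60705482
P = K * exp(-rT) * N(-d2) - S_0' * N(-d1) = 0.9300 * 0.96608834 * 0.60705482 - 0.86991867 * 0.46174261 = 0.1437


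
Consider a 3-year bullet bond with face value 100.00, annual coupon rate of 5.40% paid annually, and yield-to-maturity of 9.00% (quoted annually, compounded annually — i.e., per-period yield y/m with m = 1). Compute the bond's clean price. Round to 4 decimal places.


Answer: Price = 90.8873

Derivation:
Coupon per period c = face * coupon_rate / m = 5.400000
Periods per year m = 1; per-period yield y/m = 0.090000
Number of cashflows N = 3
Cashflows (t years, CF_t, discount factor 1/(1+y/m)^(m*t), PV):
  t = 1.0000: CF_t = 5.400000, DF = 0.917431, PV = 4.954128
  t = 2.0000: CF_t = 5.400000, DF = 0.841680, PV = 4.545072
  t = 3.0000: CF_t = 105.400000, DF = 0.772183, PV = 81.388139
Price P = sum_t PV_t = 90.887339


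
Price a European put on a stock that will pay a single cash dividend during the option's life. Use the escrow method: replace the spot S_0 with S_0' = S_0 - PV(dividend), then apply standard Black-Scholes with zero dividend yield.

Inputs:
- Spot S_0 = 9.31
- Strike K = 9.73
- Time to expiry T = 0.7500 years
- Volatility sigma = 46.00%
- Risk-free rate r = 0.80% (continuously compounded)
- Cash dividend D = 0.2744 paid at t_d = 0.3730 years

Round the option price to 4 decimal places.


Answer: Price = 1.8157

Derivation:
PV(D) = D * exp(-r * t_d) = 0.2744 * 0.99702045 = 0.27358241
S_0' = S_0 - PV(D) = 9.3100 - 0.27358241 = 9.03641759
d1 = (ln(S_0'/K) + (r + sigma^2/2)*T) / (sigma*sqrt(T)) = 0.02861377
d2 = d1 - sigma*sqrt(T) = -0.36975792
exp(-rT) = 0.99401796
N(-d1) = 0.48858632; N(-d2) = 0.64421856
P = K * exp(-rT) * N(-d2) - S_0' * N(-d1) = 9.7300 * 0.99401796 * 0.64421856 - 9.03641759 * 0.48858632 = 1.8157


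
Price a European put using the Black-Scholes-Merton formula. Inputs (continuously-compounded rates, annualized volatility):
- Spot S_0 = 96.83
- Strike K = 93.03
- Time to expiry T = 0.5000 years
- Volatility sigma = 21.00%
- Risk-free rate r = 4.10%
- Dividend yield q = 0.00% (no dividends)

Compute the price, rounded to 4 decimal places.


d1 = (ln(S/K) + (r - q + 0.5*sigma^2) * T) / (sigma * sqrt(T)) = 0.48190904
d2 = d1 - sigma * sqrt(T) = 0.33341662
exp(-rT) = 0.97970870; exp(-qT) = 1.00000000
P = K * exp(-rT) * N(-d2) - S_0 * exp(-qT) * N(-d1)
N(-d1) = 0.31493528; N(-d2) = 0.36940991
P = 93.0300 * 0.97970870 * 0.36940991 - 96.8300 * 1.00000000 * 0.31493528 = 3.1737

Answer: Price = 3.1737


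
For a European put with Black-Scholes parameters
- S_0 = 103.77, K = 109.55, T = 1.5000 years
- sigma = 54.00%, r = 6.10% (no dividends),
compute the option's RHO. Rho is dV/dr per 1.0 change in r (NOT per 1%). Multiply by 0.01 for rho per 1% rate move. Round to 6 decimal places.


d1 = 0.3870735790; d2 = -0.2742886516
phi(d1) = 0.3701483118; exp(-qT) = 1.0000000000; exp(-rT) = 0.9125613162
N(-d2) = 0.6080685975
Rho = -K*T*exp(-rT)*N(-d2) = -109.5500 * 1.5000 * 0.9125613162 * 0.6080685975 = -91.183923

Answer: Rho = -91.183923


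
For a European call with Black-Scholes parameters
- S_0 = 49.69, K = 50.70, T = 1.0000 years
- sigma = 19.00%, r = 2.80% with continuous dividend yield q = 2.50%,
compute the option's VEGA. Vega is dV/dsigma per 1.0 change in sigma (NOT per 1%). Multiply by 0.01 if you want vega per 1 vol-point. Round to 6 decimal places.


Answer: Vega = 19.333769

Derivation:
d1 = 0.0048831317; d2 = -0.1851168683
phi(d1) = 0.3989375240; exp(-qT) = 0.9753099120; exp(-rT) = 0.9723883668
Vega = S * exp(-qT) * phi(d1) * sqrt(T) = 49.6900 * 0.9753099120 * 0.3989375240 * 1.0000000000 = 19.333769


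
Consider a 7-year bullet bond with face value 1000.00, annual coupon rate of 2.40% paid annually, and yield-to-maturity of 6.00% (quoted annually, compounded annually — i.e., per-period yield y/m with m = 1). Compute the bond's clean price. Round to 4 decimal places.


Answer: Price = 799.0343

Derivation:
Coupon per period c = face * coupon_rate / m = 24.000000
Periods per year m = 1; per-period yield y/m = 0.060000
Number of cashflows N = 7
Cashflows (t years, CF_t, discount factor 1/(1+y/m)^(m*t), PV):
  t = 1.0000: CF_t = 24.000000, DF = 0.943396, PV = 22.641509
  t = 2.0000: CF_t = 24.000000, DF = 0.889996, PV = 21.359915
  t = 3.0000: CF_t = 24.000000, DF = 0.839619, PV = 20.150863
  t = 4.0000: CF_t = 24.000000, DF = 0.792094, PV = 19.010248
  t = 5.0000: CF_t = 24.000000, DF = 0.747258, PV = 17.934196
  t = 6.0000: CF_t = 24.000000, DF = 0.704961, PV = 16.919053
  t = 7.0000: CF_t = 1024.000000, DF = 0.665057, PV = 681.018484
Price P = sum_t PV_t = 799.034268


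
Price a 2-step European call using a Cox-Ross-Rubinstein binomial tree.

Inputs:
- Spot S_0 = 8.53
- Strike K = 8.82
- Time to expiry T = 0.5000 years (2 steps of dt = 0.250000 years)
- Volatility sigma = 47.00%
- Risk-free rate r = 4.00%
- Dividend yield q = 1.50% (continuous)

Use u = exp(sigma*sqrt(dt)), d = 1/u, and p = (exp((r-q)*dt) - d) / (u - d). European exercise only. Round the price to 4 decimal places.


Answer: Price = V(0,0) = 0.9786

Derivation:
dt = T/N = 0.250000
u = exp(sigma*sqrt(dt)) = 1.264909; d = 1/u = 0.790571
p = (exp((r-q)*dt) - d) / (u - d) = 0.454736
Discount per step: exp(-r*dt) = 0.990050
Stock lattice S(k, i) with i counting down-moves:
  k=0: S(0,0) = 8.5300
  k=1: S(1,0) = 10.7897; S(1,1) = 6.7436
  k=2: S(2,0) = 13.6480; S(2,1) = 8.5300; S(2,2) = 5.3313
Terminal payoffs V(N, i) = max(S_T - K, 0):
  V(2,0) = 4.827950; V(2,1) = 0.000000; V(2,2) = 0.000000
Backward induction: V(k, i) = exp(-r*dt) * [p * V(k+1, i) + (1-p) * V(k+1, i+1)].
  V(1,0) = exp(-r*dt) * [p*4.827950 + (1-p)*0.000000] = 2.173600
  V(1,1) = exp(-r*dt) * [p*0.000000 + (1-p)*0.000000] = 0.000000
  V(0,0) = exp(-r*dt) * [p*2.173600 + (1-p)*0.000000] = 0.978580


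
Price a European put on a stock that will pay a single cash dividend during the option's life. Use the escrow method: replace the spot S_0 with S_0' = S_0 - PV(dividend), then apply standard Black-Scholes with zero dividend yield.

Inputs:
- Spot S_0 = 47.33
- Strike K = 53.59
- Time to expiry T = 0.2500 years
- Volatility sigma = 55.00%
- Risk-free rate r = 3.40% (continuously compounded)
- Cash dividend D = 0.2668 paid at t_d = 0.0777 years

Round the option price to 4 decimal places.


PV(D) = D * exp(-r * t_d) = 0.2668 * 0.99736169 = 0.26609610
S_0' = S_0 - PV(D) = 47.3300 - 0.26609610 = 47.06390390
d1 = (ln(S_0'/K) + (r + sigma^2/2)*T) / (sigma*sqrt(T)) = -0.30379508
d2 = d1 - sigma*sqrt(T) = -0.57879508
exp(-rT) = 0.99153602
N(-d1) = 0.61935799; N(-d2) = 0.71863628
P = K * exp(-rT) * N(-d2) - S_0' * N(-d1) = 53.5900 * 0.99153602 * 0.71863628 - 47.06390390 * 0.61935799 = 9.0364

Answer: Price = 9.0364


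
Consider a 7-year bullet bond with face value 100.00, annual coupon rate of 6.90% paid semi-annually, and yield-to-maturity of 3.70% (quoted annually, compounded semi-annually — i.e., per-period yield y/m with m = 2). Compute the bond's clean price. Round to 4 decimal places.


Answer: Price = 119.5761

Derivation:
Coupon per period c = face * coupon_rate / m = 3.450000
Periods per year m = 2; per-period yield y/m = 0.018500
Number of cashflows N = 14
Cashflows (t years, CF_t, discount factor 1/(1+y/m)^(m*t), PV):
  t = 0.5000: CF_t = 3.450000, DF = 0.981836, PV = 3.387334
  t = 1.0000: CF_t = 3.450000, DF = 0.964002, PV = 3.325807
  t = 1.5000: CF_t = 3.450000, DF = 0.946492, PV = 3.265397
  t = 2.0000: CF_t = 3.450000, DF = 0.929300, PV = 3.206084
  t = 2.5000: CF_t = 3.450000, DF = 0.912420, PV = 3.147849
  t = 3.0000: CF_t = 3.450000, DF = 0.895847, PV = 3.090672
  t = 3.5000: CF_t = 3.450000, DF = 0.879575, PV = 3.034533
  t = 4.0000: CF_t = 3.450000, DF = 0.863598, PV = 2.979414
  t = 4.5000: CF_t = 3.450000, DF = 0.847912, PV = 2.925296
  t = 5.0000: CF_t = 3.450000, DF = 0.832510, PV = 2.872161
  t = 5.5000: CF_t = 3.450000, DF = 0.817389, PV = 2.819991
  t = 6.0000: CF_t = 3.450000, DF = 0.802542, PV = 2.768769
  t = 6.5000: CF_t = 3.450000, DF = 0.787964, PV = 2.718477
  t = 7.0000: CF_t = 103.450000, DF = 0.773652, PV = 80.034277
Price P = sum_t PV_t = 119.576062


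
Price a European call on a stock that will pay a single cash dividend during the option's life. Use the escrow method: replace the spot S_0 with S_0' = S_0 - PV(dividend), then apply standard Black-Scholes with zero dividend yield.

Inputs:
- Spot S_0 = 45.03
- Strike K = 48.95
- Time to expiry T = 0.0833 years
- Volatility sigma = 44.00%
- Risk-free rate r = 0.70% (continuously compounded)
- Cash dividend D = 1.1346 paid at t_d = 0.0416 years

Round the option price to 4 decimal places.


PV(D) = D * exp(-r * t_d) = 1.1346 * 0.99970884 = 1.13426965
S_0' = S_0 - PV(D) = 45.0300 - 1.13426965 = 43.89573035
d1 = (ln(S_0'/K) + (r + sigma^2/2)*T) / (sigma*sqrt(T)) = -0.79009738
d2 = d1 - sigma*sqrt(T) = -0.91708903
exp(-rT) = 0.99941707
N(d1) = 0.21473545; N(d2) = 0.17954799
C = S_0' * N(d1) - K * exp(-rT) * N(d2) = 43.89573035 * 0.21473545 - 48.9500 * 0.99941707 * 0.17954799 = 0.6422

Answer: Price = 0.6422


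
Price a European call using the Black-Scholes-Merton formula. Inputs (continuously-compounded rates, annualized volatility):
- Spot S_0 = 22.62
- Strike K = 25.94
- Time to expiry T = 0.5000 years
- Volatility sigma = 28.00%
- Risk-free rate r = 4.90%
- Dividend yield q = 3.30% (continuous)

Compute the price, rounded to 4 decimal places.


d1 = (ln(S/K) + (r - q + 0.5*sigma^2) * T) / (sigma * sqrt(T)) = -0.55230953
d2 = d1 - sigma * sqrt(T) = -0.75029943
exp(-rT) = 0.97579769; exp(-qT) = 0.98363538
C = S_0 * exp(-qT) * N(d1) - K * exp(-rT) * N(d2)
N(d1) = 0.29036815; N(d2) = 0.22653719
C = 22.6200 * 0.98363538 * 0.29036815 - 25.9400 * 0.97579769 * 0.22653719 = 0.7265

Answer: Price = 0.7265


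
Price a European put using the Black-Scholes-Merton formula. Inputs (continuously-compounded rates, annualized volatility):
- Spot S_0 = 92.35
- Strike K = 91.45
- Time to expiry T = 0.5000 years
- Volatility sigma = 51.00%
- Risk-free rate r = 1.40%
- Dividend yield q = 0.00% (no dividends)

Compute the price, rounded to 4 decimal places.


Answer: Price = 12.3497

Derivation:
d1 = (ln(S/K) + (r - q + 0.5*sigma^2) * T) / (sigma * sqrt(T)) = 0.22687960
d2 = d1 - sigma * sqrt(T) = -0.13374486
exp(-rT) = 0.99302444; exp(-qT) = 1.00000000
P = K * exp(-rT) * N(-d2) - S_0 * exp(-qT) * N(-d1)
N(-d1) = 0.41025868; N(-d2) = 0.55319784
P = 91.4500 * 0.99302444 * 0.55319784 - 92.3500 * 1.00000000 * 0.41025868 = 12.3497


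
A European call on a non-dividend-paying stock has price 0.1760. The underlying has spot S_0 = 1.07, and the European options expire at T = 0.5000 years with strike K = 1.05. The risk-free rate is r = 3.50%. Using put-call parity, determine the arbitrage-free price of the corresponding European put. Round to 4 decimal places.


Answer: Put price = 0.1378

Derivation:
Put-call parity: C - P = S_0 * exp(-qT) - K * exp(-rT).
S_0 * exp(-qT) = 1.0700 * 1.00000000 = 1.07000000
K * exp(-rT) = 1.0500 * 0.98265224 = 1.03178485
P = C - S*exp(-qT) + K*exp(-rT)
P = 0.1760 - 1.07000000 + 1.03178485 = 0.1378


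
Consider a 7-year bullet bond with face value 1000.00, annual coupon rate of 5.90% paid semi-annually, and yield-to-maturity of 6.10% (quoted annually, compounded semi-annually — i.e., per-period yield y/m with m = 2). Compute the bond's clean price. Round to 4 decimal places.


Coupon per period c = face * coupon_rate / m = 29.500000
Periods per year m = 2; per-period yield y/m = 0.030500
Number of cashflows N = 14
Cashflows (t years, CF_t, discount factor 1/(1+y/m)^(m*t), PV):
  t = 0.5000: CF_t = 29.500000, DF = 0.970403, PV = 28.626880
  t = 1.0000: CF_t = 29.500000, DF = 0.941681, PV = 27.779602
  t = 1.5000: CF_t = 29.500000, DF = 0.913810, PV = 26.957402
  t = 2.0000: CF_t = 29.500000, DF = 0.886764, PV = 26.159536
  t = 2.5000: CF_t = 29.500000, DF = 0.860518, PV = 25.385285
  t = 3.0000: CF_t = 29.500000, DF = 0.835049, PV = 24.633949
  t = 3.5000: CF_t = 29.500000, DF = 0.810334, PV = 23.904851
  t = 4.0000: CF_t = 29.500000, DF = 0.786350, PV = 23.197332
  t = 4.5000: CF_t = 29.500000, DF = 0.763076, PV = 22.510754
  t = 5.0000: CF_t = 29.500000, DF = 0.740491, PV = 21.844497
  t = 5.5000: CF_t = 29.500000, DF = 0.718575, PV = 21.197960
  t = 6.0000: CF_t = 29.500000, DF = 0.697307, PV = 20.570558
  t = 6.5000: CF_t = 29.500000, DF = 0.676669, PV = 19.961725
  t = 7.0000: CF_t = 1029.500000, DF = 0.656641, PV = 676.012000
Price P = sum_t PV_t = 988.742331

Answer: Price = 988.7423


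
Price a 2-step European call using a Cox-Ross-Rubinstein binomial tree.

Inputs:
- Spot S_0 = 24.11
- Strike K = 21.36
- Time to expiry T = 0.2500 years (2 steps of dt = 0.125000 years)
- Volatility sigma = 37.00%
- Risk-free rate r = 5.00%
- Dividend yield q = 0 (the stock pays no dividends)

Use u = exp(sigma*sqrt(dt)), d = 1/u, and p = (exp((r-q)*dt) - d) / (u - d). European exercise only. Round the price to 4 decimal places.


Answer: Price = V(0,0) = 3.7311

Derivation:
dt = T/N = 0.125000
u = exp(sigma*sqrt(dt)) = 1.139757; d = 1/u = 0.877380
p = (exp((r-q)*dt) - d) / (u - d) = 0.491238
Discount per step: exp(-r*dt) = 0.993769
Stock lattice S(k, i) with i counting down-moves:
  k=0: S(0,0) = 24.1100
  k=1: S(1,0) = 27.4795; S(1,1) = 21.1536
  k=2: S(2,0) = 31.3200; S(2,1) = 24.1100; S(2,2) = 18.5598
Terminal payoffs V(N, i) = max(S_T - K, 0):
  V(2,0) = 9.959979; V(2,1) = 2.750000; V(2,2) = 0.000000
Backward induction: V(k, i) = exp(-r*dt) * [p * V(k+1, i) + (1-p) * V(k+1, i+1)].
  V(1,0) = exp(-r*dt) * [p*9.959979 + (1-p)*2.750000] = 6.252616
  V(1,1) = exp(-r*dt) * [p*2.750000 + (1-p)*0.000000] = 1.342488
  V(0,0) = exp(-r*dt) * [p*6.252616 + (1-p)*1.342488] = 3.731138


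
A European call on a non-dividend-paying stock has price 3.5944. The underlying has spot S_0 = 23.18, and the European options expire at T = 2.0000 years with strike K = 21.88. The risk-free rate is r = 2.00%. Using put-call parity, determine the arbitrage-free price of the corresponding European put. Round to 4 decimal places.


Put-call parity: C - P = S_0 * exp(-qT) - K * exp(-rT).
S_0 * exp(-qT) = 23.1800 * 1.00000000 = 23.18000000
K * exp(-rT) = 21.8800 * 0.96078944 = 21.02207293
P = C - S*exp(-qT) + K*exp(-rT)
P = 3.5944 - 23.18000000 + 21.02207293 = 1.4365

Answer: Put price = 1.4365


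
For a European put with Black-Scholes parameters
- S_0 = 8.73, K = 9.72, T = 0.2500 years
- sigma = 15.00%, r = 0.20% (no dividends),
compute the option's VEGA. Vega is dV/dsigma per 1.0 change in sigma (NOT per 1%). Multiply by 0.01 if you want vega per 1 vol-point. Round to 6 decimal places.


d1 = -1.3881033149; d2 = -1.4631033149
phi(d1) = 0.1522313403; exp(-qT) = 1.0000000000; exp(-rT) = 0.9995001250
Vega = S * exp(-qT) * phi(d1) * sqrt(T) = 8.7300 * 1.0000000000 * 0.1522313403 * 0.5000000000 = 0.664490

Answer: Vega = 0.664490


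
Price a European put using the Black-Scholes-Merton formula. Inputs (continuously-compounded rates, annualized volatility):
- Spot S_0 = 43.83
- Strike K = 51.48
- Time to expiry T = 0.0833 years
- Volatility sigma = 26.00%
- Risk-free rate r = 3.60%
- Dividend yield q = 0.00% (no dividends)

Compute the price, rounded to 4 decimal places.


d1 = (ln(S/K) + (r - q + 0.5*sigma^2) * T) / (sigma * sqrt(T)) = -2.06635726
d2 = d1 - sigma * sqrt(T) = -2.14139778
exp(-rT) = 0.99700569; exp(-qT) = 1.00000000
P = K * exp(-rT) * N(-d2) - S_0 * exp(-qT) * N(-d1)
N(-d1) = 0.98060262; N(-d2) = 0.98387901
P = 51.4800 * 0.99700569 * 0.98387901 - 43.8300 * 1.00000000 * 0.98060262 = 7.5186

Answer: Price = 7.5186


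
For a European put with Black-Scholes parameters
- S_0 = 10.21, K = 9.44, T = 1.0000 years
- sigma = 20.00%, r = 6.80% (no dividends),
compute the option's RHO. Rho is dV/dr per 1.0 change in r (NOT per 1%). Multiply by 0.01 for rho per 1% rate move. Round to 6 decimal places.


d1 = 0.8320582601; d2 = 0.6320582601
phi(d1) = 0.2822113538; exp(-qT) = 1.0000000000; exp(-rT) = 0.9342604736
N(-d2) = 0.2636744042
Rho = -K*T*exp(-rT)*N(-d2) = -9.4400 * 1.0000 * 0.9342604736 * 0.2636744042 = -2.325455

Answer: Rho = -2.325455


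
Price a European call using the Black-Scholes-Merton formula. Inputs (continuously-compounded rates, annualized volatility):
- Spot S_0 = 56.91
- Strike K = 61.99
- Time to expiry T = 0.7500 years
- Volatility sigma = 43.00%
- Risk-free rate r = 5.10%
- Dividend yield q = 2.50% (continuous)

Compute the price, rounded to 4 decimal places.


Answer: Price = 6.7581

Derivation:
d1 = (ln(S/K) + (r - q + 0.5*sigma^2) * T) / (sigma * sqrt(T)) = 0.00895696
d2 = d1 - sigma * sqrt(T) = -0.36343396
exp(-rT) = 0.96247229; exp(-qT) = 0.98142469
C = S_0 * exp(-qT) * N(d1) - K * exp(-rT) * N(d2)
N(d1) = 0.50357326; N(d2) = 0.35814037
C = 56.9100 * 0.98142469 * 0.50357326 - 61.9900 * 0.96247229 * 0.35814037 = 6.7581


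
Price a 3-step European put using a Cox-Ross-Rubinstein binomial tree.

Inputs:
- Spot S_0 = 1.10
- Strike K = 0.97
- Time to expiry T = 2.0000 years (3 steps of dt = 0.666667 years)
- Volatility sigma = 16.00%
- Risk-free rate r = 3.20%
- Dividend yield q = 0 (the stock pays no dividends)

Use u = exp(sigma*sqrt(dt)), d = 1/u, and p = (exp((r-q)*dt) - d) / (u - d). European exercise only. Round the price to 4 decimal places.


dt = T/N = 0.666667
u = exp(sigma*sqrt(dt)) = 1.139557; d = 1/u = 0.877534
p = (exp((r-q)*dt) - d) / (u - d) = 0.549679
Discount per step: exp(-r*dt) = 0.978893
Stock lattice S(k, i) with i counting down-moves:
  k=0: S(0,0) = 1.1000
  k=1: S(1,0) = 1.2535; S(1,1) = 0.9653
  k=2: S(2,0) = 1.4284; S(2,1) = 1.1000; S(2,2) = 0.8471
  k=3: S(3,0) = 1.6278; S(3,1) = 1.2535; S(3,2) = 0.9653; S(3,3) = 0.7433
Terminal payoffs V(N, i) = max(K - S_T, 0):
  V(3,0) = 0.000000; V(3,1) = 0.000000; V(3,2) = 0.004712; V(3,3) = 0.226665
Backward induction: V(k, i) = exp(-r*dt) * [p * V(k+1, i) + (1-p) * V(k+1, i+1)].
  V(2,0) = exp(-r*dt) * [p*0.000000 + (1-p)*0.000000] = 0.000000
  V(2,1) = exp(-r*dt) * [p*0.000000 + (1-p)*0.004712] = 0.002077
  V(2,2) = exp(-r*dt) * [p*0.004712 + (1-p)*0.226665] = 0.102453
  V(1,0) = exp(-r*dt) * [p*0.000000 + (1-p)*0.002077] = 0.000916
  V(1,1) = exp(-r*dt) * [p*0.002077 + (1-p)*0.102453] = 0.046281
  V(0,0) = exp(-r*dt) * [p*0.000916 + (1-p)*0.046281] = 0.020894

Answer: Price = V(0,0) = 0.0209


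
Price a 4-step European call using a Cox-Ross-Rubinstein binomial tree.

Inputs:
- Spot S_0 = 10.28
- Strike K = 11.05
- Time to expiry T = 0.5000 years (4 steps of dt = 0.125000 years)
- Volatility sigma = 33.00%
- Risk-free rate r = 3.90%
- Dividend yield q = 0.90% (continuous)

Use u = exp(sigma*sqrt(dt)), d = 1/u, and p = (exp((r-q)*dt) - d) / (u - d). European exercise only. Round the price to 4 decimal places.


dt = T/N = 0.125000
u = exp(sigma*sqrt(dt)) = 1.123751; d = 1/u = 0.889876
p = (exp((r-q)*dt) - d) / (u - d) = 0.486929
Discount per step: exp(-r*dt) = 0.995137
Stock lattice S(k, i) with i counting down-moves:
  k=0: S(0,0) = 10.2800
  k=1: S(1,0) = 11.5522; S(1,1) = 9.1479
  k=2: S(2,0) = 12.9818; S(2,1) = 10.2800; S(2,2) = 8.1405
  k=3: S(3,0) = 14.5883; S(3,1) = 11.5522; S(3,2) = 9.1479; S(3,3) = 7.2441
  k=4: S(4,0) = 16.3936; S(4,1) = 12.9818; S(4,2) = 10.2800; S(4,3) = 8.1405; S(4,4) = 6.4463
Terminal payoffs V(N, i) = max(S_T - K, 0):
  V(4,0) = 5.343595; V(4,1) = 1.931763; V(4,2) = 0.000000; V(4,3) = 0.000000; V(4,4) = 0.000000
Backward induction: V(k, i) = exp(-r*dt) * [p * V(k+1, i) + (1-p) * V(k+1, i+1)].
  V(3,0) = exp(-r*dt) * [p*5.343595 + (1-p)*1.931763] = 3.575610
  V(3,1) = exp(-r*dt) * [p*1.931763 + (1-p)*0.000000] = 0.936057
  V(3,2) = exp(-r*dt) * [p*0.000000 + (1-p)*0.000000] = 0.000000
  V(3,3) = exp(-r*dt) * [p*0.000000 + (1-p)*0.000000] = 0.000000
  V(2,0) = exp(-r*dt) * [p*3.575610 + (1-p)*0.936057] = 2.210530
  V(2,1) = exp(-r*dt) * [p*0.936057 + (1-p)*0.000000] = 0.453577
  V(2,2) = exp(-r*dt) * [p*0.000000 + (1-p)*0.000000] = 0.000000
  V(1,0) = exp(-r*dt) * [p*2.210530 + (1-p)*0.453577] = 1.302722
  V(1,1) = exp(-r*dt) * [p*0.453577 + (1-p)*0.000000] = 0.219786
  V(0,0) = exp(-r*dt) * [p*1.302722 + (1-p)*0.219786] = 0.743466

Answer: Price = V(0,0) = 0.7435


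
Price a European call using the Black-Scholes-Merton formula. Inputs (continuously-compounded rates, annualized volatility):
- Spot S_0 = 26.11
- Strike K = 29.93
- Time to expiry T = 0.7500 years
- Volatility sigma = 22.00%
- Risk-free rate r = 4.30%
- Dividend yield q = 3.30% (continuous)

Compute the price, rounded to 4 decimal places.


d1 = (ln(S/K) + (r - q + 0.5*sigma^2) * T) / (sigma * sqrt(T)) = -0.58203698
d2 = d1 - sigma * sqrt(T) = -0.77256257
exp(-rT) = 0.96826449; exp(-qT) = 0.97555377
C = S_0 * exp(-qT) * N(d1) - K * exp(-rT) * N(d2)
N(d1) = 0.28027088; N(d2) = 0.21989065
C = 26.1100 * 0.97555377 * 0.28027088 - 29.9300 * 0.96826449 * 0.21989065 = 0.7665

Answer: Price = 0.7665


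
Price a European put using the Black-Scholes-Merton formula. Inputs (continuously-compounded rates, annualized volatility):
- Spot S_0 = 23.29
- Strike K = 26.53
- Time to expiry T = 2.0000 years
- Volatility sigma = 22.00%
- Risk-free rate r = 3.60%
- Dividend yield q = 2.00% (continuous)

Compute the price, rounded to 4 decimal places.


Answer: Price = 4.2067

Derivation:
d1 = (ln(S/K) + (r - q + 0.5*sigma^2) * T) / (sigma * sqrt(T)) = -0.16023067
d2 = d1 - sigma * sqrt(T) = -0.47135765
exp(-rT) = 0.93053090; exp(-qT) = 0.96078944
P = K * exp(-rT) * N(-d2) - S_0 * exp(-qT) * N(-d1)
N(-d1) = 0.56365031; N(-d2) = 0.68130732
P = 26.5300 * 0.93053090 * 0.68130732 - 23.2900 * 0.96078944 * 0.56365031 = 4.2067


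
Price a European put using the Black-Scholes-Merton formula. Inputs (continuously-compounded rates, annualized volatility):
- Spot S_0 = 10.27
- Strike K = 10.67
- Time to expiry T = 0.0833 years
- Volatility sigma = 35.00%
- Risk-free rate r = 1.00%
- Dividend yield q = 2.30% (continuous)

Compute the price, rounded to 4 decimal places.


d1 = (ln(S/K) + (r - q + 0.5*sigma^2) * T) / (sigma * sqrt(T)) = -0.33845912
d2 = d1 - sigma * sqrt(T) = -0.43947521
exp(-rT) = 0.99916735; exp(-qT) = 0.99808593
P = K * exp(-rT) * N(-d2) - S_0 * exp(-qT) * N(-d1)
N(-d1) = 0.63249139; N(-d2) = 0.66984138
P = 10.6700 * 0.99916735 * 0.66984138 - 10.2700 * 0.99808593 * 0.63249139 = 0.6580

Answer: Price = 0.6580
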